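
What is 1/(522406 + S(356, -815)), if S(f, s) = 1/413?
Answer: 413/215753679 ≈ 1.9142e-6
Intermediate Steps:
S(f, s) = 1/413
1/(522406 + S(356, -815)) = 1/(522406 + 1/413) = 1/(215753679/413) = 413/215753679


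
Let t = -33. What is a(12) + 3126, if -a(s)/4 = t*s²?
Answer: 22134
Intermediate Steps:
a(s) = 132*s² (a(s) = -(-132)*s² = 132*s²)
a(12) + 3126 = 132*12² + 3126 = 132*144 + 3126 = 19008 + 3126 = 22134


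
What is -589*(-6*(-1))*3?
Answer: -10602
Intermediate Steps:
-589*(-6*(-1))*3 = -589*(-1*(-6))*3 = -3534*3 = -589*18 = -10602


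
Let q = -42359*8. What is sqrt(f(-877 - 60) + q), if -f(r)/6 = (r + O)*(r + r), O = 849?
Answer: 2*I*sqrt(332086) ≈ 1152.5*I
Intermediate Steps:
f(r) = -12*r*(849 + r) (f(r) = -6*(r + 849)*(r + r) = -6*(849 + r)*2*r = -12*r*(849 + r))
q = -338872
sqrt(f(-877 - 60) + q) = sqrt(-12*(-877 - 60)*(849 + (-877 - 60)) - 338872) = sqrt(-12*(-937)*(849 - 937) - 338872) = sqrt(-12*(-937)*(-88) - 338872) = sqrt(-989472 - 338872) = sqrt(-1328344) = 2*I*sqrt(332086)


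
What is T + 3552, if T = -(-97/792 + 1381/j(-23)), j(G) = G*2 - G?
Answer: 65799215/18216 ≈ 3612.2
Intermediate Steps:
j(G) = G (j(G) = 2*G - G = G)
T = 1095983/18216 (T = -(-97/792 + 1381/(-23)) = -(-97*1/792 + 1381*(-1/23)) = -(-97/792 - 1381/23) = -1*(-1095983/18216) = 1095983/18216 ≈ 60.166)
T + 3552 = 1095983/18216 + 3552 = 65799215/18216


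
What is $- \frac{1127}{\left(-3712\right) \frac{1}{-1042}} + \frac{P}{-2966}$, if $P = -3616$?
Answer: $- \frac{867413013}{2752448} \approx -315.14$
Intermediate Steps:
$- \frac{1127}{\left(-3712\right) \frac{1}{-1042}} + \frac{P}{-2966} = - \frac{1127}{\left(-3712\right) \frac{1}{-1042}} - \frac{3616}{-2966} = - \frac{1127}{\left(-3712\right) \left(- \frac{1}{1042}\right)} - - \frac{1808}{1483} = - \frac{1127}{\frac{1856}{521}} + \frac{1808}{1483} = \left(-1127\right) \frac{521}{1856} + \frac{1808}{1483} = - \frac{587167}{1856} + \frac{1808}{1483} = - \frac{867413013}{2752448}$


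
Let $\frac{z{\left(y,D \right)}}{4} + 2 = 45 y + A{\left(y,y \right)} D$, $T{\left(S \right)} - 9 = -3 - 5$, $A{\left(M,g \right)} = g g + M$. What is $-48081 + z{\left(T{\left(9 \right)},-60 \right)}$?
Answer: $-48389$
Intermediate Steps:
$A{\left(M,g \right)} = M + g^{2}$ ($A{\left(M,g \right)} = g^{2} + M = M + g^{2}$)
$T{\left(S \right)} = 1$ ($T{\left(S \right)} = 9 - 8 = 1$)
$z{\left(y,D \right)} = -8 + 180 y + 4 D \left(y + y^{2}\right)$ ($z{\left(y,D \right)} = -8 + 4 \left(45 y + \left(y + y^{2}\right) D\right) = -8 + 4 \left(45 y + D \left(y + y^{2}\right)\right) = -8 + \left(180 y + 4 D \left(y + y^{2}\right)\right) = -8 + 180 y + 4 D \left(y + y^{2}\right)$)
$-48081 + z{\left(T{\left(9 \right)},-60 \right)} = -48081 + \left(-8 + 180 \cdot 1 + 4 \left(-60\right) 1 \left(1 + 1\right)\right) = -48081 + \left(-8 + 180 + 4 \left(-60\right) 1 \cdot 2\right) = -48081 - 308 = -48389$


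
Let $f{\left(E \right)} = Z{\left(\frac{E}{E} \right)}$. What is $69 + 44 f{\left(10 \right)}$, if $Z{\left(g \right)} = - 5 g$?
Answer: $-151$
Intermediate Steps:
$f{\left(E \right)} = -5$ ($f{\left(E \right)} = - 5 \frac{E}{E} = \left(-5\right) 1 = -5$)
$69 + 44 f{\left(10 \right)} = 69 + 44 \left(-5\right) = 69 - 220 = -151$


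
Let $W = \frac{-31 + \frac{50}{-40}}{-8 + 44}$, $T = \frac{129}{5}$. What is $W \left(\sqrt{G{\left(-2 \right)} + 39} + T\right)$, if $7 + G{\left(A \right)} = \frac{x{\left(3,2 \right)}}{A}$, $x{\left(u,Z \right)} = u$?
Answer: $- \frac{1849}{80} - \frac{43 \sqrt{122}}{96} \approx -28.06$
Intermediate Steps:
$G{\left(A \right)} = -7 + \frac{3}{A}$
$T = \frac{129}{5}$ ($T = 129 \cdot \frac{1}{5} = \frac{129}{5} \approx 25.8$)
$W = - \frac{43}{48}$ ($W = \frac{-31 + 50 \left(- \frac{1}{40}\right)}{36} = \left(-31 - \frac{5}{4}\right) \frac{1}{36} = \left(- \frac{129}{4}\right) \frac{1}{36} = - \frac{43}{48} \approx -0.89583$)
$W \left(\sqrt{G{\left(-2 \right)} + 39} + T\right) = - \frac{43 \left(\sqrt{\left(-7 + \frac{3}{-2}\right) + 39} + \frac{129}{5}\right)}{48} = - \frac{43 \left(\sqrt{\left(-7 + 3 \left(- \frac{1}{2}\right)\right) + 39} + \frac{129}{5}\right)}{48} = - \frac{43 \left(\sqrt{\left(-7 - \frac{3}{2}\right) + 39} + \frac{129}{5}\right)}{48} = - \frac{43 \left(\sqrt{- \frac{17}{2} + 39} + \frac{129}{5}\right)}{48} = - \frac{43 \left(\sqrt{\frac{61}{2}} + \frac{129}{5}\right)}{48} = - \frac{43 \left(\frac{\sqrt{122}}{2} + \frac{129}{5}\right)}{48} = - \frac{43 \left(\frac{129}{5} + \frac{\sqrt{122}}{2}\right)}{48} = - \frac{1849}{80} - \frac{43 \sqrt{122}}{96}$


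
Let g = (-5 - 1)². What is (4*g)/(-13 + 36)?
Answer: 144/23 ≈ 6.2609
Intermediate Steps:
g = 36 (g = (-6)² = 36)
(4*g)/(-13 + 36) = (4*36)/(-13 + 36) = 144/23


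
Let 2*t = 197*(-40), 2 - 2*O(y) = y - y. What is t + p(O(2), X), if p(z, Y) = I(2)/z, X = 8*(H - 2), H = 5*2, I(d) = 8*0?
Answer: -3940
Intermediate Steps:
I(d) = 0
H = 10
O(y) = 1 (O(y) = 1 - (y - y)/2 = 1 - ½*0 = 1 + 0 = 1)
X = 64 (X = 8*(10 - 2) = 8*8 = 64)
p(z, Y) = 0 (p(z, Y) = 0/z = 0)
t = -3940 (t = (197*(-40))/2 = (½)*(-7880) = -3940)
t + p(O(2), X) = -3940 + 0 = -3940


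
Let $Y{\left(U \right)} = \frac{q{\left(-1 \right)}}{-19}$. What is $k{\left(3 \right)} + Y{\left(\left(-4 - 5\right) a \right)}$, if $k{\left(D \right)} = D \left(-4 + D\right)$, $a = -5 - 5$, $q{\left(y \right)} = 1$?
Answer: $- \frac{58}{19} \approx -3.0526$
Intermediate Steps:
$a = -10$
$Y{\left(U \right)} = - \frac{1}{19}$ ($Y{\left(U \right)} = 1 \frac{1}{-19} = 1 \left(- \frac{1}{19}\right) = - \frac{1}{19}$)
$k{\left(3 \right)} + Y{\left(\left(-4 - 5\right) a \right)} = 3 \left(-4 + 3\right) - \frac{1}{19} = 3 \left(-1\right) - \frac{1}{19} = -3 - \frac{1}{19} = - \frac{58}{19}$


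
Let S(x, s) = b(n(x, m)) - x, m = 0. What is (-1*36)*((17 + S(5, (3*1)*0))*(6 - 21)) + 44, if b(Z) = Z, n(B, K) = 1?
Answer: 7064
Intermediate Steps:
S(x, s) = 1 - x
(-1*36)*((17 + S(5, (3*1)*0))*(6 - 21)) + 44 = (-1*36)*((17 + (1 - 1*5))*(6 - 21)) + 44 = -36*(17 + (1 - 5))*(-15) + 44 = -36*(17 - 4)*(-15) + 44 = -468*(-15) + 44 = -36*(-195) + 44 = 7020 + 44 = 7064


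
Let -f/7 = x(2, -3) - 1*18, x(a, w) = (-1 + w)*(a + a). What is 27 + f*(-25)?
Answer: -5923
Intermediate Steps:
x(a, w) = 2*a*(-1 + w) (x(a, w) = (-1 + w)*(2*a) = 2*a*(-1 + w))
f = 238 (f = -7*(2*2*(-1 - 3) - 1*18) = -7*(2*2*(-4) - 18) = -7*(-16 - 18) = -7*(-34) = 238)
27 + f*(-25) = 27 + 238*(-25) = 27 - 5950 = -5923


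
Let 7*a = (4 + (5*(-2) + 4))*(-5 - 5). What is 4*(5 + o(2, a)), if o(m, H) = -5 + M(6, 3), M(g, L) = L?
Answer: 12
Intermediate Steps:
a = 20/7 (a = ((4 + (5*(-2) + 4))*(-5 - 5))/7 = ((4 + (-10 + 4))*(-10))/7 = ((4 - 6)*(-10))/7 = (-2*(-10))/7 = (⅐)*20 = 20/7 ≈ 2.8571)
o(m, H) = -2 (o(m, H) = -5 + 3 = -2)
4*(5 + o(2, a)) = 4*(5 - 2) = 4*3 = 12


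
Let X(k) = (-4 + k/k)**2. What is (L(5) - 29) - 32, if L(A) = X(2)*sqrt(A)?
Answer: -61 + 9*sqrt(5) ≈ -40.875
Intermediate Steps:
X(k) = 9 (X(k) = (-4 + 1)**2 = (-3)**2 = 9)
L(A) = 9*sqrt(A)
(L(5) - 29) - 32 = (9*sqrt(5) - 29) - 32 = (-29 + 9*sqrt(5)) - 32 = -61 + 9*sqrt(5)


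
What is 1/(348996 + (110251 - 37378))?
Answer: 1/421869 ≈ 2.3704e-6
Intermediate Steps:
1/(348996 + (110251 - 37378)) = 1/(348996 + 72873) = 1/421869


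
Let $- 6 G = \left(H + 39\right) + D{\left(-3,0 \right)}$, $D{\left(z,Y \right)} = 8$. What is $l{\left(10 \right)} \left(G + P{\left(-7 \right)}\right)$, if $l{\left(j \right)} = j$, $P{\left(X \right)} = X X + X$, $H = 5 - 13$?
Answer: $355$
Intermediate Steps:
$H = -8$ ($H = 5 - 13 = -8$)
$P{\left(X \right)} = X + X^{2}$ ($P{\left(X \right)} = X^{2} + X = X + X^{2}$)
$G = - \frac{13}{2}$ ($G = - \frac{\left(-8 + 39\right) + 8}{6} = - \frac{31 + 8}{6} = \left(- \frac{1}{6}\right) 39 = - \frac{13}{2} \approx -6.5$)
$l{\left(10 \right)} \left(G + P{\left(-7 \right)}\right) = 10 \left(- \frac{13}{2} - 7 \left(1 - 7\right)\right) = 10 \left(- \frac{13}{2} - -42\right) = 10 \left(- \frac{13}{2} + 42\right) = 10 \cdot \frac{71}{2} = 355$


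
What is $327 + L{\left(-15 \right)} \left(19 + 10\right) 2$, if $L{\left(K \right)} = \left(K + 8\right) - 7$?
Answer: $-485$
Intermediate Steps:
$L{\left(K \right)} = 1 + K$ ($L{\left(K \right)} = \left(8 + K\right) - 7 = 1 + K$)
$327 + L{\left(-15 \right)} \left(19 + 10\right) 2 = 327 + \left(1 - 15\right) \left(19 + 10\right) 2 = 327 - 14 \cdot 29 \cdot 2 = 327 - 812 = -485$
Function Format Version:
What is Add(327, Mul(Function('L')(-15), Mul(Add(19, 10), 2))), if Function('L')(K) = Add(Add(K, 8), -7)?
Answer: -485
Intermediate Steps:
Function('L')(K) = Add(1, K) (Function('L')(K) = Add(Add(8, K), -7) = Add(1, K))
Add(327, Mul(Function('L')(-15), Mul(Add(19, 10), 2))) = Add(327, Mul(Add(1, -15), Mul(Add(19, 10), 2))) = Add(327, Mul(-14, Mul(29, 2))) = Add(327, Mul(-14, 58)) = Add(327, -812) = -485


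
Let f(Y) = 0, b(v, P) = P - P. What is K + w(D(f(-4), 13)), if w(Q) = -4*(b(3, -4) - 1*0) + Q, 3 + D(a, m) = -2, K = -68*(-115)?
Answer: 7815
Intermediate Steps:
b(v, P) = 0
K = 7820
D(a, m) = -5 (D(a, m) = -3 - 2 = -5)
w(Q) = Q (w(Q) = -4*(0 - 1*0) + Q = -4*(0 + 0) + Q = -4*0 + Q = 0 + Q = Q)
K + w(D(f(-4), 13)) = 7820 - 5 = 7815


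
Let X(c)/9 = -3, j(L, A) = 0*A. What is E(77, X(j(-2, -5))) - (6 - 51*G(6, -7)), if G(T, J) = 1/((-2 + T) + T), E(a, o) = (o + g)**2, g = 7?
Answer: 3991/10 ≈ 399.10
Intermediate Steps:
j(L, A) = 0
X(c) = -27 (X(c) = 9*(-3) = -27)
E(a, o) = (7 + o)**2 (E(a, o) = (o + 7)**2 = (7 + o)**2)
G(T, J) = 1/(-2 + 2*T)
E(77, X(j(-2, -5))) - (6 - 51*G(6, -7)) = (7 - 27)**2 - (6 - 51/(2*(-1 + 6))) = (-20)**2 - (6 - 51/(2*5)) = 400 - (6 - 51/(2*5)) = 400 - (6 - 51*1/10) = 400 - (6 - 51/10) = 400 - 1*9/10 = 400 - 9/10 = 3991/10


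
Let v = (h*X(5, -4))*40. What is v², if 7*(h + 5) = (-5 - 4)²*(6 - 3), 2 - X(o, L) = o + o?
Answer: 4430233600/49 ≈ 9.0413e+7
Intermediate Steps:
X(o, L) = 2 - 2*o (X(o, L) = 2 - (o + o) = 2 - 2*o)
h = 208/7 (h = -5 + ((-5 - 4)²*(6 - 3))/7 = -5 + ((-9)²*3)/7 = -5 + (81*3)/7 = -5 + (⅐)*243 = -5 + 243/7 = 208/7 ≈ 29.714)
v = -66560/7 (v = (208*(2 - 2*5)/7)*40 = (208*(2 - 10)/7)*40 = ((208/7)*(-8))*40 = -1664/7*40 = -66560/7 ≈ -9508.6)
v² = (-66560/7)² = 4430233600/49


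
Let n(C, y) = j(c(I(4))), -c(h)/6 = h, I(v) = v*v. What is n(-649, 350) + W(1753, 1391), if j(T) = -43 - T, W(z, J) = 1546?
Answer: 1599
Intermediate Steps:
I(v) = v**2
c(h) = -6*h
n(C, y) = 53 (n(C, y) = -43 - (-6)*4**2 = -43 - (-6)*16 = -43 - 1*(-96) = -43 + 96 = 53)
n(-649, 350) + W(1753, 1391) = 53 + 1546 = 1599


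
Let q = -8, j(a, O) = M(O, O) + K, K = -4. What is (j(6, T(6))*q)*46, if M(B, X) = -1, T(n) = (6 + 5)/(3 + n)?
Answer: 1840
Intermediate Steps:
T(n) = 11/(3 + n)
j(a, O) = -5 (j(a, O) = -1 - 4 = -5)
(j(6, T(6))*q)*46 = -5*(-8)*46 = 40*46 = 1840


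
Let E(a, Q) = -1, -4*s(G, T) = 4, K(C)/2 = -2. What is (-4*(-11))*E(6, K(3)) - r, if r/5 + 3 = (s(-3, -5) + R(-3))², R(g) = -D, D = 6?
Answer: -274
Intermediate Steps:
K(C) = -4 (K(C) = 2*(-2) = -4)
s(G, T) = -1 (s(G, T) = -¼*4 = -1)
R(g) = -6 (R(g) = -1*6 = -6)
r = 230 (r = -15 + 5*(-1 - 6)² = -15 + 5*(-7)² = -15 + 5*49 = -15 + 245 = 230)
(-4*(-11))*E(6, K(3)) - r = -4*(-11)*(-1) - 1*230 = 44*(-1) - 230 = -44 - 230 = -274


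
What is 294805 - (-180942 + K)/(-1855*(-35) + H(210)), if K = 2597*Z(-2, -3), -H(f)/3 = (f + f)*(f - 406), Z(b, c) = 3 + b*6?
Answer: 18389092348/62377 ≈ 2.9481e+5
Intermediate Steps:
Z(b, c) = 3 + 6*b
H(f) = -6*f*(-406 + f) (H(f) = -3*(f + f)*(f - 406) = -3*2*f*(-406 + f) = -6*f*(-406 + f))
K = -23373 (K = 2597*(3 + 6*(-2)) = 2597*(3 - 12) = 2597*(-9) = -23373)
294805 - (-180942 + K)/(-1855*(-35) + H(210)) = 294805 - (-180942 - 23373)/(-1855*(-35) + 6*210*(406 - 1*210)) = 294805 - (-204315)/(64925 + 6*210*(406 - 210)) = 294805 - (-204315)/(64925 + 6*210*196) = 294805 - (-204315)/(64925 + 246960) = 294805 - (-204315)/311885 = 294805 - 1*(-40863/62377) = 294805 + 40863/62377 = 18389092348/62377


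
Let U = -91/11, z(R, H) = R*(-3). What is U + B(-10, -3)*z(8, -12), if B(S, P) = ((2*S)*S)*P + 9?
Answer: 155933/11 ≈ 14176.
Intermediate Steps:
z(R, H) = -3*R
B(S, P) = 9 + 2*P*S**2 (B(S, P) = (2*S**2)*P + 9 = 2*P*S**2 + 9 = 9 + 2*P*S**2)
U = -91/11 (U = -91*1/11 = -91/11 ≈ -8.2727)
U + B(-10, -3)*z(8, -12) = -91/11 + (9 + 2*(-3)*(-10)**2)*(-3*8) = -91/11 + (9 + 2*(-3)*100)*(-24) = -91/11 + (9 - 600)*(-24) = -91/11 - 591*(-24) = -91/11 + 14184 = 155933/11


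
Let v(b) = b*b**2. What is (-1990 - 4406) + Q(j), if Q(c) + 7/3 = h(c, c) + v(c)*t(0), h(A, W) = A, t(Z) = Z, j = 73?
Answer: -18976/3 ≈ -6325.3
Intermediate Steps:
v(b) = b**3
Q(c) = -7/3 + c (Q(c) = -7/3 + (c + c**3*0) = -7/3 + (c + 0) = -7/3 + c)
(-1990 - 4406) + Q(j) = (-1990 - 4406) + (-7/3 + 73) = -6396 + 212/3 = -18976/3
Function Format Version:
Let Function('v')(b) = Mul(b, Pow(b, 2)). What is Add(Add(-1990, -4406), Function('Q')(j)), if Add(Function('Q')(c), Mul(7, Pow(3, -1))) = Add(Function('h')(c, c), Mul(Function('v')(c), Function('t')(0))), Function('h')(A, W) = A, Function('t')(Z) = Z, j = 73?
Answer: Rational(-18976, 3) ≈ -6325.3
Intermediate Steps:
Function('v')(b) = Pow(b, 3)
Function('Q')(c) = Add(Rational(-7, 3), c) (Function('Q')(c) = Add(Rational(-7, 3), Add(c, Mul(Pow(c, 3), 0))) = Add(Rational(-7, 3), Add(c, 0)) = Add(Rational(-7, 3), c))
Add(Add(-1990, -4406), Function('Q')(j)) = Add(Add(-1990, -4406), Add(Rational(-7, 3), 73)) = Add(-6396, Rational(212, 3)) = Rational(-18976, 3)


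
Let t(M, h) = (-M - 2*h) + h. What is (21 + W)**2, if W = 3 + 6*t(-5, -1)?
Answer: 3600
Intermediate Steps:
t(M, h) = -M - h
W = 39 (W = 3 + 6*(-1*(-5) - 1*(-1)) = 3 + 6*(5 + 1) = 3 + 6*6 = 3 + 36 = 39)
(21 + W)**2 = (21 + 39)**2 = 60**2 = 3600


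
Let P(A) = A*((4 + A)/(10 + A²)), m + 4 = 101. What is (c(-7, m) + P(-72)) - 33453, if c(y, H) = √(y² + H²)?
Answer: -86874993/2597 + √9458 ≈ -33355.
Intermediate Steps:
m = 97 (m = -4 + 101 = 97)
c(y, H) = √(H² + y²)
P(A) = A*(4 + A)/(10 + A²) (P(A) = A*((4 + A)/(10 + A²)) = A*(4 + A)/(10 + A²))
(c(-7, m) + P(-72)) - 33453 = (√(97² + (-7)²) - 72*(4 - 72)/(10 + (-72)²)) - 33453 = (√(9409 + 49) - 72*(-68)/(10 + 5184)) - 33453 = (√9458 - 72*(-68)/5194) - 33453 = (√9458 - 72*1/5194*(-68)) - 33453 = (√9458 + 2448/2597) - 33453 = (2448/2597 + √9458) - 33453 = -86874993/2597 + √9458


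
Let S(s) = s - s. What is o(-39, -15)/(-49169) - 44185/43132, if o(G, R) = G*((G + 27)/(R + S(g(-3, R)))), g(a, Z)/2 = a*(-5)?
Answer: -10855932733/10603786540 ≈ -1.0238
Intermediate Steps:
g(a, Z) = -10*a (g(a, Z) = 2*(a*(-5)) = 2*(-5*a) = -10*a)
S(s) = 0
o(G, R) = G*(27 + G)/R (o(G, R) = G*((G + 27)/(R + 0)) = G*((27 + G)/R) = G*(27 + G)/R)
o(-39, -15)/(-49169) - 44185/43132 = -39*(27 - 39)/(-15)/(-49169) - 44185/43132 = -39*(-1/15)*(-12)*(-1/49169) - 44185*1/43132 = -156/5*(-1/49169) - 44185/43132 = 156/245845 - 44185/43132 = -10855932733/10603786540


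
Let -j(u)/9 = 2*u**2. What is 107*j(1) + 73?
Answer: -1853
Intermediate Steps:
j(u) = -18*u**2
107*j(1) + 73 = 107*(-18*1**2) + 73 = 107*(-18*1) + 73 = 107*(-18) + 73 = -1926 + 73 = -1853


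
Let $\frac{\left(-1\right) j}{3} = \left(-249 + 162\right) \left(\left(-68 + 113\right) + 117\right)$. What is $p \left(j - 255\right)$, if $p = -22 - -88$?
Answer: $2773782$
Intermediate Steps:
$p = 66$ ($p = -22 + 88 = 66$)
$j = 42282$ ($j = - 3 \left(-249 + 162\right) \left(\left(-68 + 113\right) + 117\right) = - 3 \left(- 87 \left(45 + 117\right)\right) = - 3 \left(\left(-87\right) 162\right) = \left(-3\right) \left(-14094\right) = 42282$)
$p \left(j - 255\right) = 66 \left(42282 - 255\right) = 66 \cdot 42027 = 2773782$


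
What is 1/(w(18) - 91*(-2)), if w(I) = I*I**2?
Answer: 1/6014 ≈ 0.00016628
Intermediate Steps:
w(I) = I**3
1/(w(18) - 91*(-2)) = 1/(18**3 - 91*(-2)) = 1/(5832 + 182) = 1/6014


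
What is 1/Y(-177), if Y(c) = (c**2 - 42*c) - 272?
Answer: 1/38491 ≈ 2.5980e-5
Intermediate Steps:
Y(c) = -272 + c**2 - 42*c
1/Y(-177) = 1/(-272 + (-177)**2 - 42*(-177)) = 1/(-272 + 31329 + 7434) = 1/38491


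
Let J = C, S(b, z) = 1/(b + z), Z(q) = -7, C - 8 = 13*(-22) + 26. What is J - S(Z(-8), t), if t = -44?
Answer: -12851/51 ≈ -251.98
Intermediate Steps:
C = -252 (C = 8 + (13*(-22) + 26) = 8 + (-286 + 26) = 8 - 260 = -252)
J = -252
J - S(Z(-8), t) = -252 - 1/(-7 - 44) = -252 - 1/(-51) = -252 - 1*(-1/51) = -252 + 1/51 = -12851/51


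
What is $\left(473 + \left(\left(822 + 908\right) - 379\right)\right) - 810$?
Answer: $1014$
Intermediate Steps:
$\left(473 + \left(\left(822 + 908\right) - 379\right)\right) - 810 = \left(473 + \left(1730 - 379\right)\right) - 810 = \left(473 + 1351\right) - 810 = 1824 - 810 = 1014$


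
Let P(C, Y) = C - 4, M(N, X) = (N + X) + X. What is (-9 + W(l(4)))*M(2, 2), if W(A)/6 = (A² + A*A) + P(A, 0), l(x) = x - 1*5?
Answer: -162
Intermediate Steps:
M(N, X) = N + 2*X
P(C, Y) = -4 + C
l(x) = -5 + x (l(x) = x - 5 = -5 + x)
W(A) = -24 + 6*A + 12*A² (W(A) = 6*((A² + A*A) + (-4 + A)) = 6*((A² + A²) + (-4 + A)) = 6*(2*A² + (-4 + A)) = 6*(-4 + A + 2*A²) = -24 + 6*A + 12*A²)
(-9 + W(l(4)))*M(2, 2) = (-9 + (-24 + 6*(-5 + 4) + 12*(-5 + 4)²))*(2 + 2*2) = (-9 + (-24 + 6*(-1) + 12*(-1)²))*(2 + 4) = (-9 + (-24 - 6 + 12*1))*6 = (-9 + (-24 - 6 + 12))*6 = (-9 - 18)*6 = -27*6 = -162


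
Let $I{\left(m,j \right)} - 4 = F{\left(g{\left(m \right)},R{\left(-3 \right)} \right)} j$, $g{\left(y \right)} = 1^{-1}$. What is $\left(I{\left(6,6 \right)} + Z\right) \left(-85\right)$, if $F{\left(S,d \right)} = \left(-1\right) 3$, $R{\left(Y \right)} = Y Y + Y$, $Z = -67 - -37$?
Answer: $3740$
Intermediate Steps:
$Z = -30$ ($Z = -67 + 37 = -30$)
$g{\left(y \right)} = 1$
$R{\left(Y \right)} = Y + Y^{2}$ ($R{\left(Y \right)} = Y^{2} + Y = Y + Y^{2}$)
$F{\left(S,d \right)} = -3$
$I{\left(m,j \right)} = 4 - 3 j$
$\left(I{\left(6,6 \right)} + Z\right) \left(-85\right) = \left(\left(4 - 18\right) - 30\right) \left(-85\right) = \left(-14 - 30\right) \left(-85\right) = \left(-44\right) \left(-85\right) = 3740$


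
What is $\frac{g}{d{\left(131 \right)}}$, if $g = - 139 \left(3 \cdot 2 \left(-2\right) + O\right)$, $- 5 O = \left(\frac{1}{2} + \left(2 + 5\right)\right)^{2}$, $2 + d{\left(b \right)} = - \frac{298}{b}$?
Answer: $- \frac{1693437}{2240} \approx -756.0$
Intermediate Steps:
$d{\left(b \right)} = -2 - \frac{298}{b}$
$O = - \frac{45}{4}$ ($O = - \frac{\left(\frac{1}{2} + \left(2 + 5\right)\right)^{2}}{5} = - \frac{\left(\frac{1}{2} + 7\right)^{2}}{5} = - \frac{\left(\frac{15}{2}\right)^{2}}{5} = \left(- \frac{1}{5}\right) \frac{225}{4} = - \frac{45}{4} \approx -11.25$)
$g = \frac{12927}{4}$ ($g = - 139 \left(3 \cdot 2 \left(-2\right) - \frac{45}{4}\right) = - 139 \left(6 \left(-2\right) - \frac{45}{4}\right) = - 139 \left(-12 - \frac{45}{4}\right) = \left(-139\right) \left(- \frac{93}{4}\right) = \frac{12927}{4} \approx 3231.8$)
$\frac{g}{d{\left(131 \right)}} = \frac{12927}{4 \left(-2 - \frac{298}{131}\right)} = \frac{12927}{4 \left(- \frac{560}{131}\right)} = \frac{12927}{4} \left(- \frac{131}{560}\right) = - \frac{1693437}{2240}$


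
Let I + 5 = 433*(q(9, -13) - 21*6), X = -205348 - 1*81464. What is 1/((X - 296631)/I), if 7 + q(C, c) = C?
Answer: 2557/27783 ≈ 0.092035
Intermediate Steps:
X = -286812 (X = -205348 - 81464 = -286812)
q(C, c) = -7 + C
I = -53697 (I = -5 + 433*((-7 + 9) - 21*6) = -5 + 433*(2 - 126) = -5 + 433*(-124) = -5 - 53692 = -53697)
1/((X - 296631)/I) = 1/((-286812 - 296631)/(-53697)) = 1/(-583443*(-1/53697)) = 1/(27783/2557) = 2557/27783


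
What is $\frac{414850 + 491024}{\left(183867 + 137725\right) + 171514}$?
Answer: $\frac{452937}{246553} \approx 1.8371$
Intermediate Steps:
$\frac{414850 + 491024}{\left(183867 + 137725\right) + 171514} = \frac{905874}{321592 + 171514} = \frac{905874}{493106} = 905874 \cdot \frac{1}{493106} = \frac{452937}{246553}$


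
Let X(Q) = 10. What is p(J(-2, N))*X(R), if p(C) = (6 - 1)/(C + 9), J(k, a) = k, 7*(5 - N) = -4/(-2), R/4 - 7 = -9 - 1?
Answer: 50/7 ≈ 7.1429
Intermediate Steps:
R = -12 (R = 28 + 4*(-9 - 1) = 28 + 4*(-10) = 28 - 40 = -12)
N = 33/7 (N = 5 - (-4)/(7*(-2)) = 5 - (-4)*(-1)/(7*2) = 5 - 1/7*2 = 5 - 2/7 = 33/7 ≈ 4.7143)
p(C) = 5/(9 + C)
p(J(-2, N))*X(R) = (5/(9 - 2))*10 = (5/7)*10 = 50/7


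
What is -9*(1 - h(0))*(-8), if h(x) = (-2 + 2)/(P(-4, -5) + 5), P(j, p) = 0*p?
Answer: 72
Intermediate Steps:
P(j, p) = 0
h(x) = 0 (h(x) = (-2 + 2)/(0 + 5) = 0/5 = 0*(⅕) = 0)
-9*(1 - h(0))*(-8) = -9*(1 - 1*0)*(-8) = -9*(1 + 0)*(-8) = -9*1*(-8) = -9*(-8) = 72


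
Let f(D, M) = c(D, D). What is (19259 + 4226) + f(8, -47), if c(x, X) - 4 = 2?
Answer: 23491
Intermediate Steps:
c(x, X) = 6 (c(x, X) = 4 + 2 = 6)
f(D, M) = 6
(19259 + 4226) + f(8, -47) = (19259 + 4226) + 6 = 23485 + 6 = 23491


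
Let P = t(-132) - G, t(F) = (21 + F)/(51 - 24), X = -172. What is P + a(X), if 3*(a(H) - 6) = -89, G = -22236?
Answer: 199874/9 ≈ 22208.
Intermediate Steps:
a(H) = -71/3 (a(H) = 6 + (⅓)*(-89) = 6 - 89/3 = -71/3)
t(F) = 7/9 + F/27 (t(F) = (21 + F)/27 = (21 + F)*(1/27) = 7/9 + F/27)
P = 200087/9 (P = (7/9 + (1/27)*(-132)) - 1*(-22236) = (7/9 - 44/9) + 22236 = -37/9 + 22236 = 200087/9 ≈ 22232.)
P + a(X) = 200087/9 - 71/3 = 199874/9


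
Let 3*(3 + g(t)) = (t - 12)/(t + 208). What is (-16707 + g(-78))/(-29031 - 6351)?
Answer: 72411/153322 ≈ 0.47228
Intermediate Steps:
g(t) = -3 + (-12 + t)/(3*(208 + t)) (g(t) = -3 + ((t - 12)/(t + 208))/3 = -3 + ((-12 + t)/(208 + t))/3 = -3 + (-12 + t)/(3*(208 + t)))
(-16707 + g(-78))/(-29031 - 6351) = (-16707 + 4*(-471 - 2*(-78))/(3*(208 - 78)))/(-29031 - 6351) = (-16707 + (4/3)*(-471 + 156)/130)/(-35382) = (-16707 + (4/3)*(1/130)*(-315))*(-1/35382) = (-16707 - 42/13)*(-1/35382) = -217233/13*(-1/35382) = 72411/153322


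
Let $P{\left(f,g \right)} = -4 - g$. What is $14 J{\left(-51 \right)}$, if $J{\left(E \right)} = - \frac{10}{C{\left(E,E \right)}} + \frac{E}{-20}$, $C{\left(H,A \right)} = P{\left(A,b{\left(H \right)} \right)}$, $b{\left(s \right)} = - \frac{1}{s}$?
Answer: $\frac{28917}{410} \approx 70.529$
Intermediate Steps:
$C{\left(H,A \right)} = -4 + \frac{1}{H}$ ($C{\left(H,A \right)} = -4 - - \frac{1}{H} = -4 + \frac{1}{H}$)
$J{\left(E \right)} = - \frac{10}{-4 + \frac{1}{E}} - \frac{E}{20}$ ($J{\left(E \right)} = - \frac{10}{-4 + \frac{1}{E}} + \frac{E}{-20} = - \frac{10}{-4 + \frac{1}{E}} + E \left(- \frac{1}{20}\right) = - \frac{10}{-4 + \frac{1}{E}} - \frac{E}{20}$)
$14 J{\left(-51 \right)} = 14 \cdot \frac{1}{20} \left(-51\right) \frac{1}{-1 + 4 \left(-51\right)} \left(201 - -204\right) = 14 \cdot \frac{1}{20} \left(-51\right) \frac{1}{-1 - 204} \left(201 + 204\right) = 14 \cdot \frac{1}{20} \left(-51\right) \frac{1}{-205} \cdot 405 = 14 \cdot \frac{1}{20} \left(-51\right) \left(- \frac{1}{205}\right) 405 = 14 \cdot \frac{4131}{820} = \frac{28917}{410}$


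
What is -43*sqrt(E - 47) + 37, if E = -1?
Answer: 37 - 172*I*sqrt(3) ≈ 37.0 - 297.91*I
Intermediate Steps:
-43*sqrt(E - 47) + 37 = -43*sqrt(-1 - 47) + 37 = -172*I*sqrt(3) + 37 = 37 - 172*I*sqrt(3)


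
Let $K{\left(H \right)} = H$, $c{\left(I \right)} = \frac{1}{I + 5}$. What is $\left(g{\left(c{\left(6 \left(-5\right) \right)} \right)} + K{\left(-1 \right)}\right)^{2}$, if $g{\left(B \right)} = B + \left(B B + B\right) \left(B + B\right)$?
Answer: $\frac{262504804}{244140625} \approx 1.0752$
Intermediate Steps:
$c{\left(I \right)} = \frac{1}{5 + I}$
$g{\left(B \right)} = B + 2 B \left(B + B^{2}\right)$ ($g{\left(B \right)} = B + \left(B^{2} + B\right) 2 B = B + \left(B + B^{2}\right) 2 B = B + 2 B \left(B + B^{2}\right)$)
$\left(g{\left(c{\left(6 \left(-5\right) \right)} \right)} + K{\left(-1 \right)}\right)^{2} = \left(\frac{1 + \frac{2}{5 + 6 \left(-5\right)} + 2 \left(\frac{1}{5 + 6 \left(-5\right)}\right)^{2}}{5 + 6 \left(-5\right)} - 1\right)^{2} = \left(\frac{1 + \frac{2}{5 - 30} + 2 \left(\frac{1}{5 - 30}\right)^{2}}{5 - 30} - 1\right)^{2} = \left(\frac{1 + \frac{2}{-25} + 2 \left(\frac{1}{-25}\right)^{2}}{-25} - 1\right)^{2} = \left(- \frac{1 + 2 \left(- \frac{1}{25}\right) + 2 \left(- \frac{1}{25}\right)^{2}}{25} - 1\right)^{2} = \left(- \frac{1 - \frac{2}{25} + 2 \cdot \frac{1}{625}}{25} - 1\right)^{2} = \left(- \frac{1 - \frac{2}{25} + \frac{2}{625}}{25} - 1\right)^{2} = \left(\left(- \frac{1}{25}\right) \frac{577}{625} - 1\right)^{2} = \left(- \frac{577}{15625} - 1\right)^{2} = \left(- \frac{16202}{15625}\right)^{2} = \frac{262504804}{244140625}$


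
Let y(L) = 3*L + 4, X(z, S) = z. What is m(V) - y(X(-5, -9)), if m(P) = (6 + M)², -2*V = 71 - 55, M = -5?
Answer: 12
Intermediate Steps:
y(L) = 4 + 3*L
V = -8 (V = -(71 - 55)/2 = -½*16 = -8)
m(P) = 1 (m(P) = (6 - 5)² = 1² = 1)
m(V) - y(X(-5, -9)) = 1 - (4 + 3*(-5)) = 1 - (4 - 15) = 1 - 1*(-11) = 1 + 11 = 12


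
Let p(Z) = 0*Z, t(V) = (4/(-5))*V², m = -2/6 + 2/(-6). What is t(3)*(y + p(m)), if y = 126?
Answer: -4536/5 ≈ -907.20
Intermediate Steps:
m = -⅔ (m = -2*⅙ + 2*(-⅙) = -⅓ - ⅓ = -⅔ ≈ -0.66667)
t(V) = -4*V²/5 (t(V) = (4*(-⅕))*V² = -4*V²/5)
p(Z) = 0
t(3)*(y + p(m)) = (-⅘*3²)*(126 + 0) = -⅘*9*126 = -36/5*126 = -4536/5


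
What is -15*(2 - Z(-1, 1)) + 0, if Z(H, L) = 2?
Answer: 0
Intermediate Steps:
-15*(2 - Z(-1, 1)) + 0 = -15*(2 - 1*2) + 0 = -15*(2 - 2) + 0 = -15*0 + 0 = 0 + 0 = 0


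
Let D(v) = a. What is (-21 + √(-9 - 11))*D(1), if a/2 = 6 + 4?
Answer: -420 + 40*I*√5 ≈ -420.0 + 89.443*I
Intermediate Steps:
a = 20 (a = 2*(6 + 4) = 2*10 = 20)
D(v) = 20
(-21 + √(-9 - 11))*D(1) = (-21 + √(-9 - 11))*20 = (-21 + √(-20))*20 = (-21 + 2*I*√5)*20 = -420 + 40*I*√5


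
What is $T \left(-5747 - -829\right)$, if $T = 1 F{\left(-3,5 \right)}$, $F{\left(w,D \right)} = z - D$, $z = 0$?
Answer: $24590$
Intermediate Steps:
$F{\left(w,D \right)} = - D$ ($F{\left(w,D \right)} = 0 - D = - D$)
$T = -5$ ($T = 1 \left(\left(-1\right) 5\right) = 1 \left(-5\right) = -5$)
$T \left(-5747 - -829\right) = - 5 \left(-5747 - -829\right) = - 5 \left(-5747 + 829\right) = \left(-5\right) \left(-4918\right) = 24590$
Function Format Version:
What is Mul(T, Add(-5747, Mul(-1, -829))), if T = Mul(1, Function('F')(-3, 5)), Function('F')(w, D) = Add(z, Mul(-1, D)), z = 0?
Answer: 24590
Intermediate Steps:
Function('F')(w, D) = Mul(-1, D) (Function('F')(w, D) = Add(0, Mul(-1, D)) = Mul(-1, D))
T = -5 (T = Mul(1, Mul(-1, 5)) = Mul(1, -5) = -5)
Mul(T, Add(-5747, Mul(-1, -829))) = Mul(-5, Add(-5747, Mul(-1, -829))) = Mul(-5, Add(-5747, 829)) = Mul(-5, -4918) = 24590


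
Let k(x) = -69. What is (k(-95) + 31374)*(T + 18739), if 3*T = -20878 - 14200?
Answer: 220585465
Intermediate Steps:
T = -35078/3 (T = (-20878 - 14200)/3 = (⅓)*(-35078) = -35078/3 ≈ -11693.)
(k(-95) + 31374)*(T + 18739) = (-69 + 31374)*(-35078/3 + 18739) = 31305*(21139/3) = 220585465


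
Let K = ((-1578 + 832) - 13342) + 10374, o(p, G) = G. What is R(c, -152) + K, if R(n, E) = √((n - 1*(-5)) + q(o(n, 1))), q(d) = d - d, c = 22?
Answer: -3714 + 3*√3 ≈ -3708.8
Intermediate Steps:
q(d) = 0
R(n, E) = √(5 + n) (R(n, E) = √((n - 1*(-5)) + 0) = √((n + 5) + 0) = √((5 + n) + 0) = √(5 + n))
K = -3714 (K = (-746 - 13342) + 10374 = -14088 + 10374 = -3714)
R(c, -152) + K = √(5 + 22) - 3714 = √27 - 3714 = 3*√3 - 3714 = -3714 + 3*√3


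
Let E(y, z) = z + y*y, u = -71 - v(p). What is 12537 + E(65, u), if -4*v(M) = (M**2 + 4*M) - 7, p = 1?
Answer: 33381/2 ≈ 16691.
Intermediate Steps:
v(M) = 7/4 - M - M**2/4 (v(M) = -((M**2 + 4*M) - 7)/4 = -(-7 + M**2 + 4*M)/4 = 7/4 - M - M**2/4)
u = -143/2 (u = -71 - (7/4 - 1*1 - 1/4*1**2) = -71 - (7/4 - 1 - 1/4*1) = -71 - (7/4 - 1 - 1/4) = -71 - 1*1/2 = -71 - 1/2 = -143/2 ≈ -71.500)
E(y, z) = z + y**2
12537 + E(65, u) = 12537 + (-143/2 + 65**2) = 12537 + (-143/2 + 4225) = 12537 + 8307/2 = 33381/2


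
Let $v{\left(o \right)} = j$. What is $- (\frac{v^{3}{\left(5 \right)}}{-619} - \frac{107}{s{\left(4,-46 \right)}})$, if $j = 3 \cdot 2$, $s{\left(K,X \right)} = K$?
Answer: $\frac{67097}{2476} \approx 27.099$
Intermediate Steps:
$j = 6$
$v{\left(o \right)} = 6$
$- (\frac{v^{3}{\left(5 \right)}}{-619} - \frac{107}{s{\left(4,-46 \right)}}) = - (\frac{6^{3}}{-619} - \frac{107}{4}) = - (216 \left(- \frac{1}{619}\right) - \frac{107}{4}) = - (- \frac{216}{619} - \frac{107}{4}) = \left(-1\right) \left(- \frac{67097}{2476}\right) = \frac{67097}{2476}$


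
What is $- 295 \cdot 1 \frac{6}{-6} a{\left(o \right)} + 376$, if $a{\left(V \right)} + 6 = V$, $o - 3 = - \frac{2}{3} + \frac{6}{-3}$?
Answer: $- \frac{3887}{3} \approx -1295.7$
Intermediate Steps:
$o = \frac{1}{3}$ ($o = 3 + \left(- \frac{2}{3} + \frac{6}{-3}\right) = 3 + \left(\left(-2\right) \frac{1}{3} + 6 \left(- \frac{1}{3}\right)\right) = 3 - \frac{8}{3} = \frac{1}{3} \approx 0.33333$)
$a{\left(V \right)} = -6 + V$
$- 295 \cdot 1 \frac{6}{-6} a{\left(o \right)} + 376 = - 295 \cdot 1 \frac{6}{-6} \left(-6 + \frac{1}{3}\right) + 376 = - 295 \cdot 1 \cdot 6 \left(- \frac{1}{6}\right) \left(- \frac{17}{3}\right) + 376 = - 295 \cdot 1 \left(-1\right) \left(- \frac{17}{3}\right) + 376 = - 295 \left(\left(-1\right) \left(- \frac{17}{3}\right)\right) + 376 = \left(-295\right) \frac{17}{3} + 376 = - \frac{5015}{3} + 376 = - \frac{3887}{3}$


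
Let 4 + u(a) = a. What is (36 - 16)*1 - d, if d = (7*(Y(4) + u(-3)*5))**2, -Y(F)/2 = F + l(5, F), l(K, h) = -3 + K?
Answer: -108221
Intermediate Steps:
Y(F) = -4 - 2*F (Y(F) = -2*(F + (-3 + 5)) = -2*(F + 2) = -2*(2 + F) = -4 - 2*F)
u(a) = -4 + a
d = 108241 (d = (7*((-4 - 2*4) + (-4 - 3)*5))**2 = (7*((-4 - 8) - 7*5))**2 = (7*(-12 - 35))**2 = (7*(-47))**2 = (-329)**2 = 108241)
(36 - 16)*1 - d = (36 - 16)*1 - 1*108241 = 20*1 - 108241 = 20 - 108241 = -108221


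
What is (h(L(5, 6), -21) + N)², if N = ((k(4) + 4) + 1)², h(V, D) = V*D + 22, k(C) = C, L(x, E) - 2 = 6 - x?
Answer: 1600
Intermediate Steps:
L(x, E) = 8 - x (L(x, E) = 2 + (6 - x) = 8 - x)
h(V, D) = 22 + D*V (h(V, D) = D*V + 22 = 22 + D*V)
N = 81 (N = ((4 + 4) + 1)² = (8 + 1)² = 9² = 81)
(h(L(5, 6), -21) + N)² = ((22 - 21*(8 - 1*5)) + 81)² = ((22 - 21*(8 - 5)) + 81)² = ((22 - 21*3) + 81)² = ((22 - 63) + 81)² = (-41 + 81)² = 40² = 1600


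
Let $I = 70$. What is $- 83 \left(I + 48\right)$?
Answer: $-9794$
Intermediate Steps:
$- 83 \left(I + 48\right) = - 83 \left(70 + 48\right) = \left(-83\right) 118 = -9794$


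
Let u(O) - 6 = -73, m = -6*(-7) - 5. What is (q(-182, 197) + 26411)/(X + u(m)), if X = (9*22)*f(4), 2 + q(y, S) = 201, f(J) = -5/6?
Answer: -13305/116 ≈ -114.70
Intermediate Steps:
m = 37 (m = 42 - 5 = 37)
u(O) = -67 (u(O) = 6 - 73 = -67)
f(J) = -⅚ (f(J) = -5*⅙ = -⅚)
q(y, S) = 199 (q(y, S) = -2 + 201 = 199)
X = -165 (X = (9*22)*(-⅚) = 198*(-⅚) = -165)
(q(-182, 197) + 26411)/(X + u(m)) = (199 + 26411)/(-165 - 67) = 26610/(-232) = 26610*(-1/232) = -13305/116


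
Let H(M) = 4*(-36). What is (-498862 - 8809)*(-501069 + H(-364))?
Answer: 254451304923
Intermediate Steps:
H(M) = -144
(-498862 - 8809)*(-501069 + H(-364)) = (-498862 - 8809)*(-501069 - 144) = -507671*(-501213) = 254451304923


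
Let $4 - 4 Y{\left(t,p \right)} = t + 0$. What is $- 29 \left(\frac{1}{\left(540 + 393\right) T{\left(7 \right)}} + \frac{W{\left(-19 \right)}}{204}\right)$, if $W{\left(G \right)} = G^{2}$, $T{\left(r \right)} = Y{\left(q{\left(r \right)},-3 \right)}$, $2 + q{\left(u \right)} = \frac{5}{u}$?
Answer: $- \frac{120521999}{2347428} \approx -51.342$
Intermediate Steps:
$q{\left(u \right)} = -2 + \frac{5}{u}$
$Y{\left(t,p \right)} = 1 - \frac{t}{4}$ ($Y{\left(t,p \right)} = 1 - \frac{t + 0}{4} = 1 - \frac{t}{4}$)
$T{\left(r \right)} = \frac{3}{2} - \frac{5}{4 r}$ ($T{\left(r \right)} = 1 - \frac{-2 + \frac{5}{r}}{4} = 1 + \left(\frac{1}{2} - \frac{5}{4 r}\right) = \frac{3}{2} - \frac{5}{4 r}$)
$- 29 \left(\frac{1}{\left(540 + 393\right) T{\left(7 \right)}} + \frac{W{\left(-19 \right)}}{204}\right) = - 29 \left(\frac{1}{\left(540 + 393\right) \frac{-5 + 6 \cdot 7}{4 \cdot 7}} + \frac{\left(-19\right)^{2}}{204}\right) = - 29 \left(\frac{1}{933 \cdot \frac{1}{4} \cdot \frac{1}{7} \left(-5 + 42\right)} + 361 \cdot \frac{1}{204}\right) = - 29 \left(\frac{1}{933 \cdot \frac{1}{4} \cdot \frac{1}{7} \cdot 37} + \frac{361}{204}\right) = - 29 \left(\frac{1}{933 \cdot \frac{37}{28}} + \frac{361}{204}\right) = - 29 \left(\frac{1}{933} \cdot \frac{28}{37} + \frac{361}{204}\right) = - 29 \left(\frac{28}{34521} + \frac{361}{204}\right) = \left(-29\right) \frac{4155931}{2347428} = - \frac{120521999}{2347428}$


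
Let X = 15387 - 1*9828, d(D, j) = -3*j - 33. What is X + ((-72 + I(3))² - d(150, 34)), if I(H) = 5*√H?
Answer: 10953 - 720*√3 ≈ 9705.9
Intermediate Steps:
d(D, j) = -33 - 3*j
X = 5559 (X = 15387 - 9828 = 5559)
X + ((-72 + I(3))² - d(150, 34)) = 5559 + ((-72 + 5*√3)² - (-33 - 3*34)) = 5559 + ((-72 + 5*√3)² - (-33 - 102)) = 5559 + ((-72 + 5*√3)² - 1*(-135)) = 5559 + ((-72 + 5*√3)² + 135) = 5559 + (135 + (-72 + 5*√3)²) = 5694 + (-72 + 5*√3)²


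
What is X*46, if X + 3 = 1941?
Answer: 89148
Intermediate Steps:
X = 1938 (X = -3 + 1941 = 1938)
X*46 = 1938*46 = 89148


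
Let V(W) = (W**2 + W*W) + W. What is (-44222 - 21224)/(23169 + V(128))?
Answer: -65446/56065 ≈ -1.1673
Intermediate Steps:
V(W) = W + 2*W**2 (V(W) = (W**2 + W**2) + W = 2*W**2 + W = W + 2*W**2)
(-44222 - 21224)/(23169 + V(128)) = (-44222 - 21224)/(23169 + 128*(1 + 2*128)) = -65446/(23169 + 128*(1 + 256)) = -65446/(23169 + 128*257) = -65446/(23169 + 32896) = -65446/56065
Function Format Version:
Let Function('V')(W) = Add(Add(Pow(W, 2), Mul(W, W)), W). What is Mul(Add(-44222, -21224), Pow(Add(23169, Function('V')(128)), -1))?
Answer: Rational(-65446, 56065) ≈ -1.1673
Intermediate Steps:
Function('V')(W) = Add(W, Mul(2, Pow(W, 2))) (Function('V')(W) = Add(Add(Pow(W, 2), Pow(W, 2)), W) = Add(Mul(2, Pow(W, 2)), W) = Add(W, Mul(2, Pow(W, 2))))
Mul(Add(-44222, -21224), Pow(Add(23169, Function('V')(128)), -1)) = Mul(Add(-44222, -21224), Pow(Add(23169, Mul(128, Add(1, Mul(2, 128)))), -1)) = Mul(-65446, Pow(Add(23169, Mul(128, Add(1, 256))), -1)) = Mul(-65446, Pow(Add(23169, Mul(128, 257)), -1)) = Mul(-65446, Pow(Add(23169, 32896), -1)) = Mul(-65446, Pow(56065, -1)) = Mul(-65446, Rational(1, 56065)) = Rational(-65446, 56065)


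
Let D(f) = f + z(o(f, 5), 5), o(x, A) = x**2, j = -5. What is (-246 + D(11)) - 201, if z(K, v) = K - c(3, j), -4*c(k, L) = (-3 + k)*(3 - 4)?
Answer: -315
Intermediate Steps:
c(k, L) = -3/4 + k/4 (c(k, L) = -(-3 + k)*(3 - 4)/4 = -(-3 + k)*(-1)/4 = -(3 - k)/4 = -3/4 + k/4)
z(K, v) = K (z(K, v) = K - (-3/4 + (1/4)*3) = K - (-3/4 + 3/4) = K - 1*0 = K + 0 = K)
D(f) = f + f**2
(-246 + D(11)) - 201 = (-246 + 11*(1 + 11)) - 201 = (-246 + 11*12) - 201 = (-246 + 132) - 201 = -114 - 201 = -315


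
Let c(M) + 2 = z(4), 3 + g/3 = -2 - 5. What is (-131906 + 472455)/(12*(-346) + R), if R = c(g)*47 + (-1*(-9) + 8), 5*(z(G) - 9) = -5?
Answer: -340549/3853 ≈ -88.385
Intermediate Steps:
z(G) = 8 (z(G) = 9 + (⅕)*(-5) = 9 - 1 = 8)
g = -30 (g = -9 + 3*(-2 - 5) = -9 + 3*(-7) = -9 - 21 = -30)
c(M) = 6 (c(M) = -2 + 8 = 6)
R = 299 (R = 6*47 + (-1*(-9) + 8) = 282 + (9 + 8) = 282 + 17 = 299)
(-131906 + 472455)/(12*(-346) + R) = (-131906 + 472455)/(12*(-346) + 299) = 340549/(-4152 + 299) = 340549/(-3853) = 340549*(-1/3853) = -340549/3853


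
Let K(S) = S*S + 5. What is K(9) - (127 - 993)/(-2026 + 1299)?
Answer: 61656/727 ≈ 84.809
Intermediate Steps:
K(S) = 5 + S² (K(S) = S² + 5 = 5 + S²)
K(9) - (127 - 993)/(-2026 + 1299) = (5 + 9²) - (127 - 993)/(-2026 + 1299) = (5 + 81) - (-866)/(-727) = 86 - (-866)*(-1)/727 = 86 - 1*866/727 = 86 - 866/727 = 61656/727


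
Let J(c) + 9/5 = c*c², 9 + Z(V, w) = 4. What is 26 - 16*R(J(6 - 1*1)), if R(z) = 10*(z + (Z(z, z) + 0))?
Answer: -18886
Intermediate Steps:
Z(V, w) = -5 (Z(V, w) = -9 + 4 = -5)
J(c) = -9/5 + c³ (J(c) = -9/5 + c*c² = -9/5 + c³)
R(z) = -50 + 10*z (R(z) = 10*(z + (-5 + 0)) = 10*(z - 5) = 10*(-5 + z) = -50 + 10*z)
26 - 16*R(J(6 - 1*1)) = 26 - 16*(-50 + 10*(-9/5 + (6 - 1*1)³)) = 26 - 16*(-50 + 10*(-9/5 + (6 - 1)³)) = 26 - 16*(-50 + 10*(-9/5 + 5³)) = 26 - 16*(-50 + 10*(-9/5 + 125)) = 26 - 16*(-50 + 10*(616/5)) = 26 - 16*(-50 + 1232) = 26 - 16*1182 = 26 - 18912 = -18886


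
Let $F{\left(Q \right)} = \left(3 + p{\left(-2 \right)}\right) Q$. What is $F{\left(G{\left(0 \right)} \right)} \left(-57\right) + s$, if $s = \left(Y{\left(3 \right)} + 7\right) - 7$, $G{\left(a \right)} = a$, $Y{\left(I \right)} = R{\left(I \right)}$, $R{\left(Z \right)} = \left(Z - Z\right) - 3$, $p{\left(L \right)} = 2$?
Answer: $-3$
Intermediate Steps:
$R{\left(Z \right)} = -3$ ($R{\left(Z \right)} = 0 - 3 = -3$)
$Y{\left(I \right)} = -3$
$F{\left(Q \right)} = 5 Q$ ($F{\left(Q \right)} = \left(3 + 2\right) Q = 5 Q$)
$s = -3$ ($s = \left(-3 + 7\right) - 7 = 4 - 7 = -3$)
$F{\left(G{\left(0 \right)} \right)} \left(-57\right) + s = 5 \cdot 0 \left(-57\right) - 3 = 0 \left(-57\right) - 3 = 0 - 3 = -3$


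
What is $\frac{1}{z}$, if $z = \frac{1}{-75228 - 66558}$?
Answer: $-141786$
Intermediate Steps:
$z = - \frac{1}{141786}$ ($z = \frac{1}{-141786} = - \frac{1}{141786} \approx -7.0529 \cdot 10^{-6}$)
$\frac{1}{z} = \frac{1}{- \frac{1}{141786}} = -141786$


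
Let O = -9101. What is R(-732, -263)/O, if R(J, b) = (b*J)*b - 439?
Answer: 50632147/9101 ≈ 5563.4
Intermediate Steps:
R(J, b) = -439 + J*b² (R(J, b) = (J*b)*b - 439 = J*b² - 439 = -439 + J*b²)
R(-732, -263)/O = (-439 - 732*(-263)²)/(-9101) = (-439 - 732*69169)*(-1/9101) = (-439 - 50631708)*(-1/9101) = -50632147*(-1/9101) = 50632147/9101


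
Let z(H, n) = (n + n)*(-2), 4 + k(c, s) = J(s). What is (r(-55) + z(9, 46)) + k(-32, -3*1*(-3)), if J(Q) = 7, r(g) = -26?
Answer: -207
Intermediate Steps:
k(c, s) = 3 (k(c, s) = -4 + 7 = 3)
z(H, n) = -4*n (z(H, n) = (2*n)*(-2) = -4*n)
(r(-55) + z(9, 46)) + k(-32, -3*1*(-3)) = (-26 - 4*46) + 3 = (-26 - 184) + 3 = -210 + 3 = -207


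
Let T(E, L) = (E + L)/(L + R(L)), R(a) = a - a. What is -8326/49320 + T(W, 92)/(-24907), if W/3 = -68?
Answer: -2384129863/14126752260 ≈ -0.16877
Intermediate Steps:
R(a) = 0
W = -204 (W = 3*(-68) = -204)
T(E, L) = (E + L)/L (T(E, L) = (E + L)/(L + 0) = (E + L)/L)
-8326/49320 + T(W, 92)/(-24907) = -8326/49320 + ((-204 + 92)/92)/(-24907) = -8326*1/49320 + ((1/92)*(-112))*(-1/24907) = -4163/24660 - 28/23*(-1/24907) = -4163/24660 + 28/572861 = -2384129863/14126752260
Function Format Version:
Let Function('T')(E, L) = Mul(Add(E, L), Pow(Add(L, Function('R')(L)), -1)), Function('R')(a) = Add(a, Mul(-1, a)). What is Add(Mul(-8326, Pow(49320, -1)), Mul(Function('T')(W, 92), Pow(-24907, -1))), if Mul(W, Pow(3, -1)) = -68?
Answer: Rational(-2384129863, 14126752260) ≈ -0.16877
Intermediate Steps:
Function('R')(a) = 0
W = -204 (W = Mul(3, -68) = -204)
Function('T')(E, L) = Mul(Pow(L, -1), Add(E, L)) (Function('T')(E, L) = Mul(Add(E, L), Pow(Add(L, 0), -1)) = Mul(Add(E, L), Pow(L, -1)) = Mul(Pow(L, -1), Add(E, L)))
Add(Mul(-8326, Pow(49320, -1)), Mul(Function('T')(W, 92), Pow(-24907, -1))) = Add(Mul(-8326, Pow(49320, -1)), Mul(Mul(Pow(92, -1), Add(-204, 92)), Pow(-24907, -1))) = Add(Mul(-8326, Rational(1, 49320)), Mul(Mul(Rational(1, 92), -112), Rational(-1, 24907))) = Add(Rational(-4163, 24660), Mul(Rational(-28, 23), Rational(-1, 24907))) = Add(Rational(-4163, 24660), Rational(28, 572861)) = Rational(-2384129863, 14126752260)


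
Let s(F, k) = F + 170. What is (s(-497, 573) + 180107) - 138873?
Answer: 40907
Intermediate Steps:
s(F, k) = 170 + F
(s(-497, 573) + 180107) - 138873 = ((170 - 497) + 180107) - 138873 = (-327 + 180107) - 138873 = 179780 - 138873 = 40907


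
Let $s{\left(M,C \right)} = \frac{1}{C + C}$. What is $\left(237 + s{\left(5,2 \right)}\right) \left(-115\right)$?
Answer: $- \frac{109135}{4} \approx -27284.0$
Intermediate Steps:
$s{\left(M,C \right)} = \frac{1}{2 C}$
$\left(237 + s{\left(5,2 \right)}\right) \left(-115\right) = \left(237 + \frac{1}{2 \cdot 2}\right) \left(-115\right) = \left(237 + \frac{1}{2} \cdot \frac{1}{2}\right) \left(-115\right) = \left(237 + \frac{1}{4}\right) \left(-115\right) = \frac{949}{4} \left(-115\right) = - \frac{109135}{4}$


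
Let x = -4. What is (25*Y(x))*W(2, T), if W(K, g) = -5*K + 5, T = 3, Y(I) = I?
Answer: 500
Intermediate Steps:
W(K, g) = 5 - 5*K
(25*Y(x))*W(2, T) = (25*(-4))*(5 - 5*2) = -100*(5 - 10) = -100*(-5) = 500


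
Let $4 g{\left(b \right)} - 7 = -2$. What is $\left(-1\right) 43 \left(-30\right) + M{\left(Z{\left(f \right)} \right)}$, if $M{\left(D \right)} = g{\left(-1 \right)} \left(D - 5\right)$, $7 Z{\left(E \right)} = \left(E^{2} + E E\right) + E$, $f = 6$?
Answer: $\frac{36335}{28} \approx 1297.7$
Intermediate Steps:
$g{\left(b \right)} = \frac{5}{4}$ ($g{\left(b \right)} = \frac{7}{4} + \frac{1}{4} \left(-2\right) = \frac{7}{4} - \frac{1}{2} = \frac{5}{4}$)
$Z{\left(E \right)} = \frac{E}{7} + \frac{2 E^{2}}{7}$ ($Z{\left(E \right)} = \frac{\left(E^{2} + E E\right) + E}{7} = \frac{\left(E^{2} + E^{2}\right) + E}{7} = \frac{2 E^{2} + E}{7} = \frac{E + 2 E^{2}}{7} = \frac{E}{7} + \frac{2 E^{2}}{7}$)
$M{\left(D \right)} = - \frac{25}{4} + \frac{5 D}{4}$ ($M{\left(D \right)} = \frac{5 \left(D - 5\right)}{4} = \frac{5 \left(-5 + D\right)}{4} = - \frac{25}{4} + \frac{5 D}{4}$)
$\left(-1\right) 43 \left(-30\right) + M{\left(Z{\left(f \right)} \right)} = \left(-1\right) 43 \left(-30\right) - \left(\frac{25}{4} - \frac{5 \cdot \frac{1}{7} \cdot 6 \left(1 + 2 \cdot 6\right)}{4}\right) = \left(-43\right) \left(-30\right) - \left(\frac{25}{4} - \frac{5 \cdot \frac{1}{7} \cdot 6 \left(1 + 12\right)}{4}\right) = 1290 - \left(\frac{25}{4} - \frac{5 \cdot \frac{1}{7} \cdot 6 \cdot 13}{4}\right) = 1290 + \left(- \frac{25}{4} + \frac{5}{4} \cdot \frac{78}{7}\right) = 1290 + \left(- \frac{25}{4} + \frac{195}{14}\right) = 1290 + \frac{215}{28} = \frac{36335}{28}$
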